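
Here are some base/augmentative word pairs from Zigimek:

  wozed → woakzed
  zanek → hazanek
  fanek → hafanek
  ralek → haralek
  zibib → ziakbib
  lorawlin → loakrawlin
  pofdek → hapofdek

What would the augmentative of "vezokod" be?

zanek and wozed both have last vowel 'e' yet inflect differently (hazanek, woakzed), so the last vowel is not what conditions the rule; the final letter is.
"vezokod" ends in -d. The one such stem in the data (wozed → woakzed) inserts -ak- after the first vowel (as do lorawlin, zibib), so the same rule applies.
So vezokod → veakzokod.

veakzokod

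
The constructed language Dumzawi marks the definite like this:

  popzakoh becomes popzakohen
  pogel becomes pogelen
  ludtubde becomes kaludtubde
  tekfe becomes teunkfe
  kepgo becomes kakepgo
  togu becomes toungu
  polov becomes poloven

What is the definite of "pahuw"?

tekfe and ludtubde both end in -e yet inflect differently (teunkfe, kaludtubde), so the final letter is not what conditions the rule; the first letter is.
"pahuw" begins with p-. The stems beginning with p- (popzakoh → popzakohen, pogel → pogelen, polov → poloven) add -en.
So pahuw → pahuwen.

pahuwen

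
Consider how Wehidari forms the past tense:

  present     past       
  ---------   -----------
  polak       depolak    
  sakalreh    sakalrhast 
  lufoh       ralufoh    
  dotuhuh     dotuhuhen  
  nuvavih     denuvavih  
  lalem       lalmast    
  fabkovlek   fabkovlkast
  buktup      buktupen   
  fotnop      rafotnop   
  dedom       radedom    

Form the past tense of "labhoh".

ralabhoh

"labhoh" has last vowel 'o'. The stems whose last vowel is 'o' (lufoh → ralufoh, dedom → radedom, fotnop → rafotnop) add the prefix ra-.
The other patterns: stems whose last vowel is 'e' delete the last vowel and add -ast; stems whose last vowel is 'u' add -en; stems whose last vowel is 'a' or 'i' add the prefix de-.
So labhoh → ralabhoh.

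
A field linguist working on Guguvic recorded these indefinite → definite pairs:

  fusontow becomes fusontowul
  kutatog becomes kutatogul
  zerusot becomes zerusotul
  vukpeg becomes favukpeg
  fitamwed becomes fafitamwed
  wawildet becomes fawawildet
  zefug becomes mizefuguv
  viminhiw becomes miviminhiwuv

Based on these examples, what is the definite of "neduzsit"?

mineduzsituv

kutatog and vukpeg both end in -g yet inflect differently (kutatogul, favukpeg), so the final letter is not what conditions the rule; the last vowel is.
"neduzsit" has last vowel 'i'. The one such stem in the data (viminhiw → miviminhiwuv) adds mi- … -uv around the stem, so the same rule applies.
So neduzsit → mineduzsituv.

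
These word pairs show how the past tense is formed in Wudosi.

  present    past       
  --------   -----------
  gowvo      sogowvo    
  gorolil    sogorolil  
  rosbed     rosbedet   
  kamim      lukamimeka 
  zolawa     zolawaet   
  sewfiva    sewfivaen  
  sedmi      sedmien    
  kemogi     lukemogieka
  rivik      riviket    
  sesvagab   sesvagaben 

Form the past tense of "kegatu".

sewfiva and zolawa both end in -a yet inflect differently (sewfivaen, zolawaet), so the final letter is not what conditions the rule; the first letter is.
"kegatu" begins with k-. The stems beginning with k- (kamim → lukamimeka, kemogi → lukemogieka) add lu- … -eka around the stem.
The other patterns: stems beginning with s- add -en; stems beginning with r- or z- add -et; stems beginning with g- add the prefix so-.
So kegatu → lukegatueka.

lukegatueka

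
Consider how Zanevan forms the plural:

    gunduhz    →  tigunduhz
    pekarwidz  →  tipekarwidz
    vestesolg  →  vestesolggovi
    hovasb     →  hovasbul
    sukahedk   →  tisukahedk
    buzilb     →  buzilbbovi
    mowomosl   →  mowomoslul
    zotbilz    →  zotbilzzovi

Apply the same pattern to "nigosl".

"nigosl" has second-to-last letter 's'. The stems whose second-to-last letter is 's' (mowomosl → mowomoslul, hovasb → hovasbul) add -ul.
So nigosl → nigoslul.

nigoslul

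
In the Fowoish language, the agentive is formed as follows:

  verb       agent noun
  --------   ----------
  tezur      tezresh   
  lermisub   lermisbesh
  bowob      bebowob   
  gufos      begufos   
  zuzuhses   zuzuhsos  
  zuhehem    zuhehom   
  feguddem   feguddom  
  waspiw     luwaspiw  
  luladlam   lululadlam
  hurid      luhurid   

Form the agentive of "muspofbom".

bemuspofbom

lermisub and bowob both end in -b yet inflect differently (lermisbesh, bebowob), so the final letter is not what conditions the rule; the last vowel is.
"muspofbom" has last vowel 'o'. The stems whose last vowel is 'o' (bowob → bebowob, gufos → begufos) add the prefix be-.
So muspofbom → bemuspofbom.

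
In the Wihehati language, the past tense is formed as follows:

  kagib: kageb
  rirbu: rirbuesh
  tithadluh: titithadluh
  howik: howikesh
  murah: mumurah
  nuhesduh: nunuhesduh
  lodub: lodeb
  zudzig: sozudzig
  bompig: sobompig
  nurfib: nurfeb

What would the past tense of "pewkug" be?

bompig and nurfib both have last vowel 'i' yet inflect differently (sobompig, nurfeb), so the last vowel is not what conditions the rule; the final letter is.
"pewkug" ends in -g. The stems ending in -g (bompig → sobompig, zudzig → sozudzig) add the prefix so-.
The other patterns: stems ending in -h repeat the first consonant+vowel as a prefix; stems ending in -b change the last vowel to 'e'; stems ending in -k or -u add -esh.
So pewkug → sopewkug.

sopewkug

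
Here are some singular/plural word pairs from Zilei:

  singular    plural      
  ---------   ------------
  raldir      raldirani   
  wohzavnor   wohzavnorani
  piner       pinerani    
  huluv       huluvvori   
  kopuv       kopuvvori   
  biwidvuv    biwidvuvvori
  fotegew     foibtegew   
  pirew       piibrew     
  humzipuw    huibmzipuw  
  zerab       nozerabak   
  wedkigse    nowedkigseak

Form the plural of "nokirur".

piner and fotegew both have last vowel 'e' yet inflect differently (pinerani, foibtegew), so the last vowel is not what conditions the rule; the final letter is.
"nokirur" ends in -r. The stems ending in -r (raldir → raldirani, wohzavnor → wohzavnorani, piner → pinerani) add -ani.
The other patterns: stems ending in -v double the final consonant and add -ori; stems ending in -w insert -ib- after the first vowel; stems ending in -b or -e add no- … -ak around the stem.
So nokirur → nokirurani.

nokirurani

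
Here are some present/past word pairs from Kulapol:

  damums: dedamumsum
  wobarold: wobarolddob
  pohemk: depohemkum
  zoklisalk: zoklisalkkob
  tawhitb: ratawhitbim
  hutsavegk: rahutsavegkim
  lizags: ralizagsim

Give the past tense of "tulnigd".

ratulnigdim

"tulnigd" has second-to-last letter 'g'. The stems whose second-to-last letter is 'g' (lizags → ralizagsim, hutsavegk → rahutsavegkim) add ra- … -im around the stem.
The other patterns: stems whose second-to-last letter is 'm' add de- … -um around the stem; stems whose second-to-last letter is 'l' double the final consonant and add -ob.
So tulnigd → ratulnigdim.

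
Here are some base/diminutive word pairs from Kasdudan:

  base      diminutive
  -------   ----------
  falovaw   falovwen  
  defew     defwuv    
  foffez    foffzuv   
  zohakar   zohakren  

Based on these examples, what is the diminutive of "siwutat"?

defew and falovaw both end in -w yet inflect differently (defwuv, falovwen), so the final letter is not what conditions the rule; the last vowel is.
"siwutat" has last vowel 'a'. The stems whose last vowel is 'a' (zohakar → zohakren, falovaw → falovwen) delete the last vowel and add -en.
So siwutat → siwutten.

siwutten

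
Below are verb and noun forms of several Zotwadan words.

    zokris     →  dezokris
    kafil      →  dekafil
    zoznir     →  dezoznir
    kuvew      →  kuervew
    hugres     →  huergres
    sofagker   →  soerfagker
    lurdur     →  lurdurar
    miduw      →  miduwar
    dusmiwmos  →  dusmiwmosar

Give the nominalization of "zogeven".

zoergeven

zokris and hugres both end in -s yet inflect differently (dezokris, huergres), so the final letter is not what conditions the rule; the last vowel is.
"zogeven" has last vowel 'e'. The stems whose last vowel is 'e' (kuvew → kuervew, hugres → huergres, sofagker → soerfagker) insert -er- after the first vowel.
So zogeven → zoergeven.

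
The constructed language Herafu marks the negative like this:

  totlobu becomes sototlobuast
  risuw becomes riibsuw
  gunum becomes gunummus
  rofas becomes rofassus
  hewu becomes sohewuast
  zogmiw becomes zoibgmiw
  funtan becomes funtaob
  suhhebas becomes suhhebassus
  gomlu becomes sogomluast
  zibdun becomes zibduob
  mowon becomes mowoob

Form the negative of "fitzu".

totlobu and risuw both have last vowel 'u' yet inflect differently (sototlobuast, riibsuw), so the last vowel is not what conditions the rule; the final letter is.
"fitzu" ends in -u. The stems ending in -u (totlobu → sototlobuast, hewu → sohewuast, gomlu → sogomluast) add so- … -ast around the stem.
The other patterns: stems ending in -w insert -ib- after the first vowel; stems ending in -n drop the final letter and add -ob; stems ending in -m or -s double the final consonant and add -us.
So fitzu → sofitzuast.

sofitzuast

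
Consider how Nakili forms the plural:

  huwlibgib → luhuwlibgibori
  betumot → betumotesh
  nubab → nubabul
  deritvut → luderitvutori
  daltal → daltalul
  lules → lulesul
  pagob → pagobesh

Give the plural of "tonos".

pagob and huwlibgib both end in -b yet inflect differently (pagobesh, luhuwlibgibori), so the final letter is not what conditions the rule; the last vowel is.
"tonos" has last vowel 'o'. The stems whose last vowel is 'o' (betumot → betumotesh, pagob → pagobesh) add -esh.
The other patterns: stems whose last vowel is 'i' or 'u' add lu- … -ori around the stem; stems whose last vowel is 'a' or 'e' add -ul.
So tonos → tonosesh.

tonosesh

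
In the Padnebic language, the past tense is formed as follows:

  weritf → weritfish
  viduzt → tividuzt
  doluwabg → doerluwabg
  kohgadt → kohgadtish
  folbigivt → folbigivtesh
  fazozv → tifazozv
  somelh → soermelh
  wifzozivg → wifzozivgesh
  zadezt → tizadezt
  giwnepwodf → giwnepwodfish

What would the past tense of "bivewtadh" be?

zadezt and folbigivt both end in -t yet inflect differently (tizadezt, folbigivtesh), so the final letter is not what conditions the rule; the second-to-last letter is.
"bivewtadh" has second-to-last letter 'd'. The stems whose second-to-last letter is 'd' (kohgadt → kohgadtish, giwnepwodf → giwnepwodfish) add -ish.
The other patterns: stems whose second-to-last letter is 'z' add the prefix ti-; stems whose second-to-last letter is 'v' add -esh; stems whose second-to-last letter is 'b' or 'l' insert -er- after the first vowel.
So bivewtadh → bivewtadhish.

bivewtadhish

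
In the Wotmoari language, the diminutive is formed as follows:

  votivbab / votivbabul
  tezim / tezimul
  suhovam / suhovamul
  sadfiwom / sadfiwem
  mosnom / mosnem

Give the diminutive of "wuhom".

mosnom and suhovam both end in -m yet inflect differently (mosnem, suhovamul), so the final letter is not what conditions the rule; the last vowel is.
"wuhom" has last vowel 'o'. The stems whose last vowel is 'o' (mosnom → mosnem, sadfiwom → sadfiwem) change the last vowel to 'e'.
The other pattern: stems whose last vowel is 'a' or 'i' add -ul.
So wuhom → wuhem.

wuhem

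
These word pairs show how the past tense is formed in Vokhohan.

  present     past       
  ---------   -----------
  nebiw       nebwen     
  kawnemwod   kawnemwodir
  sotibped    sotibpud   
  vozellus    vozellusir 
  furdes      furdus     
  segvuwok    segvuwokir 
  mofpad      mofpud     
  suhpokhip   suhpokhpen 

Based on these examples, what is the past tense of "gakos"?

gakosir

"gakos" has last vowel 'o'. The stems whose last vowel is 'o' (segvuwok → segvuwokir, kawnemwod → kawnemwodir) add -ir.
The other patterns: stems whose last vowel is 'i' delete the last vowel and add -en; stems whose last vowel is 'a' or 'e' change the last vowel to 'u'.
So gakos → gakosir.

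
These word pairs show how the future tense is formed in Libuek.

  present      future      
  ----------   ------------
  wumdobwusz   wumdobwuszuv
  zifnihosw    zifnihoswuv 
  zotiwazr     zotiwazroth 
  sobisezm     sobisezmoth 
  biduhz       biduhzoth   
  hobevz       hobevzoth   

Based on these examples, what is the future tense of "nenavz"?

nenavzoth

wumdobwusz and biduhz both end in -z yet inflect differently (wumdobwuszuv, biduhzoth), so the final letter is not what conditions the rule; the second-to-last letter is.
"nenavz" has second-to-last letter 'v'. The one such stem in the data (hobevz → hobevzoth) adds -oth, so the same rule applies.
So nenavz → nenavzoth.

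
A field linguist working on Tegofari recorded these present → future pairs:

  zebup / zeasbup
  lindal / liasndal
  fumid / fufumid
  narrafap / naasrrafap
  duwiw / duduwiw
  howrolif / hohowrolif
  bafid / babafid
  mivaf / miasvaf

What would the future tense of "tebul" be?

teasbul

howrolif and mivaf both end in -f yet inflect differently (hohowrolif, miasvaf), so the final letter is not what conditions the rule; the last vowel is.
"tebul" has last vowel 'u'. The one such stem in the data (zebup → zeasbup) inserts -as- after the first vowel (as do mivaf, narrafap), so the same rule applies.
So tebul → teasbul.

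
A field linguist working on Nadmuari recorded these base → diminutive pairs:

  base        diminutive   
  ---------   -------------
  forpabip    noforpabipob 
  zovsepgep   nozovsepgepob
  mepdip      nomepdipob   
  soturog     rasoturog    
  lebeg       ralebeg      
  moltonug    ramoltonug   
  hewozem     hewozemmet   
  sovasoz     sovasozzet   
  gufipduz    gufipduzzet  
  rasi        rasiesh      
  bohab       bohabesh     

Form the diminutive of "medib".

medibesh

zovsepgep and lebeg both have last vowel 'e' yet inflect differently (nozovsepgepob, ralebeg), so the last vowel is not what conditions the rule; the final letter is.
"medib" ends in -b. The one such stem in the data (bohab → bohabesh) adds -esh, so the same rule applies.
The other patterns: stems ending in -p add no- … -ob around the stem; stems ending in -g add the prefix ra-; stems ending in -m or -z double the final consonant and add -et.
So medib → medibesh.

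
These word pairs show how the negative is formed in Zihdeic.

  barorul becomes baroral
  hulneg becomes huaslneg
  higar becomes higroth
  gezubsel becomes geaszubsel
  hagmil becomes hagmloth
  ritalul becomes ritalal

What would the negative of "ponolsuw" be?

gezubsel and barorul both end in -l yet inflect differently (geaszubsel, baroral), so the final letter is not what conditions the rule; the last vowel is.
"ponolsuw" has last vowel 'u'. The stems whose last vowel is 'u' (barorul → baroral, ritalul → ritalal) change the last vowel to 'a'.
The other patterns: stems whose last vowel is 'e' insert -as- after the first vowel; stems whose last vowel is 'a' or 'i' delete the last vowel and add -oth.
So ponolsuw → ponolsaw.

ponolsaw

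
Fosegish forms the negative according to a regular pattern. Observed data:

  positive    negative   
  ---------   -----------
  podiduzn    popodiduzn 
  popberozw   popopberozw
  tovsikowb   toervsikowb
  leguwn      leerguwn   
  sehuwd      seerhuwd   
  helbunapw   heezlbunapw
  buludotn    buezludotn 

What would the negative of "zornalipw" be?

zoezrnalipw

podiduzn and leguwn both end in -n yet inflect differently (popodiduzn, leerguwn), so the final letter is not what conditions the rule; the second-to-last letter is.
"zornalipw" has second-to-last letter 'p'. The one such stem in the data (helbunapw → heezlbunapw) inserts -ez- after the first vowel (as does buludotn), so the same rule applies.
So zornalipw → zoezrnalipw.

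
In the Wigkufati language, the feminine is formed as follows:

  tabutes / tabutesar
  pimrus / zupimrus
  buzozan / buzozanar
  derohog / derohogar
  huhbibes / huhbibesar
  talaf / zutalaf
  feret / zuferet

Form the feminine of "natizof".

huhbibes and pimrus both end in -s yet inflect differently (huhbibesar, zupimrus), so the final letter is not what conditions the rule; the number of vowels is.
"natizof" has 3 vowels. The stems with 3 vowels (huhbibes → huhbibesar, buzozan → buzozanar, derohog → derohogar) add -ar.
The other pattern: stems with 2 vowels add the prefix zu-.
So natizof → natizofar.

natizofar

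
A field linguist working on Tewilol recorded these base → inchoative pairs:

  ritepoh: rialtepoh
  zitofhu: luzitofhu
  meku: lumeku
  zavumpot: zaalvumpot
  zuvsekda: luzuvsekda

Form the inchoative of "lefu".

lulefu

zuvsekda and zavumpot both begin with z- yet inflect differently (luzuvsekda, zaalvumpot), so the first letter is not what conditions the rule; whether the stem ends in a vowel or a consonant is.
"lefu" ends in a vowel. The stems ending in a vowel (meku → lumeku, zuvsekda → luzuvsekda, zitofhu → luzitofhu) add the prefix lu-.
So lefu → lulefu.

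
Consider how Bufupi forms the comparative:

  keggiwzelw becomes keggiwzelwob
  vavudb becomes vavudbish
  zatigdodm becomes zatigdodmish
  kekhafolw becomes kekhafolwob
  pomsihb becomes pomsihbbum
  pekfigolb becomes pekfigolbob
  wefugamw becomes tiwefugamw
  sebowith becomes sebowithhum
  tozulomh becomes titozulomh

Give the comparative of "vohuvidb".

vavudb and pekfigolb both end in -b yet inflect differently (vavudbish, pekfigolbob), so the final letter is not what conditions the rule; the second-to-last letter is.
"vohuvidb" has second-to-last letter 'd'. The stems whose second-to-last letter is 'd' (zatigdodm → zatigdodmish, vavudb → vavudbish) add -ish.
The other patterns: stems whose second-to-last letter is 'm' add the prefix ti-; stems whose second-to-last letter is 'l' add -ob; stems whose second-to-last letter is 'h' or 't' double the final consonant and add -um.
So vohuvidb → vohuvidbish.

vohuvidbish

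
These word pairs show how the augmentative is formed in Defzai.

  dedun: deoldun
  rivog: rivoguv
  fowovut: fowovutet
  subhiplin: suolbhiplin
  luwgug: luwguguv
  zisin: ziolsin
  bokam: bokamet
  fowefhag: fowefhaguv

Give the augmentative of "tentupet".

"tentupet" ends in -t. The one such stem in the data (fowovut → fowovutet) adds -et, so the same rule applies.
The other patterns: stems ending in -g add -uv; stems ending in -n insert -ol- after the first vowel.
So tentupet → tentupetet.

tentupetet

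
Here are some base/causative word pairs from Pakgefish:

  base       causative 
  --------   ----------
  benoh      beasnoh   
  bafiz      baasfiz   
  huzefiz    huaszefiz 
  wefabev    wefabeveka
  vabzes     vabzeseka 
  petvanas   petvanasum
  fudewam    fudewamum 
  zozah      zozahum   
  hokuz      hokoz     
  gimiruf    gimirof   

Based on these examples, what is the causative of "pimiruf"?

vabzes and petvanas both end in -s yet inflect differently (vabzeseka, petvanasum), so the final letter is not what conditions the rule; the last vowel is.
"pimiruf" has last vowel 'u'. The stems whose last vowel is 'u' (hokuz → hokoz, gimiruf → gimirof) change the last vowel to 'o'.
So pimiruf → pimirof.

pimirof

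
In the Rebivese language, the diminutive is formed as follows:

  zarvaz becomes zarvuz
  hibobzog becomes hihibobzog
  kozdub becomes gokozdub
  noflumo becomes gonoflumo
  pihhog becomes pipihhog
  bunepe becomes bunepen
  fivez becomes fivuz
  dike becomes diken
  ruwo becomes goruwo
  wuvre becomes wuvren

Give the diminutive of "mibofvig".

bunepe and fivez both have last vowel 'e' yet inflect differently (bunepen, fivuz), so the last vowel is not what conditions the rule; the final letter is.
"mibofvig" ends in -g. The stems ending in -g (pihhog → pipihhog, hibobzog → hihibobzog) repeat the first consonant+vowel as a prefix.
The other patterns: stems ending in -b or -o add the prefix go-; stems ending in -e drop the final letter and add -en; stems ending in -z change the last vowel to 'u'.
So mibofvig → mimibofvig.

mimibofvig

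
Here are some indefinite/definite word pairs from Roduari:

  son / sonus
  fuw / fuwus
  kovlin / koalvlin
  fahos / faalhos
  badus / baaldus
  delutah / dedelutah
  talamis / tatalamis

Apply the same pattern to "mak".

"mak" has 1 vowel. The stems with 1 vowel (son → sonus, fuw → fuwus) add -us.
The other patterns: stems with 2 vowels insert -al- after the first vowel; stems with 3 vowels repeat the first consonant+vowel as a prefix.
So mak → makus.

makus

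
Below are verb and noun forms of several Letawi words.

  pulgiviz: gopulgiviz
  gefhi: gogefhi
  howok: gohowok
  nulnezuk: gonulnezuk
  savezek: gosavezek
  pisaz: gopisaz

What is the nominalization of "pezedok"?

gopezedok

Every pair shown (pulgiviz → gopulgiviz, gefhi → gogefhi, howok → gohowok, …) follows the same rule: add the prefix go-.
So pezedok → gopezedok.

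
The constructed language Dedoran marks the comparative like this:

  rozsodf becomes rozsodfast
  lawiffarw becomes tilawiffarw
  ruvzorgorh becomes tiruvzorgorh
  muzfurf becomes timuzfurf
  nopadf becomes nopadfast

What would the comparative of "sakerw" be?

tisakerw

rozsodf and muzfurf both end in -f yet inflect differently (rozsodfast, timuzfurf), so the final letter is not what conditions the rule; the second-to-last letter is.
"sakerw" has second-to-last letter 'r'. The stems whose second-to-last letter is 'r' (ruvzorgorh → tiruvzorgorh, lawiffarw → tilawiffarw, muzfurf → timuzfurf) add the prefix ti-.
So sakerw → tisakerw.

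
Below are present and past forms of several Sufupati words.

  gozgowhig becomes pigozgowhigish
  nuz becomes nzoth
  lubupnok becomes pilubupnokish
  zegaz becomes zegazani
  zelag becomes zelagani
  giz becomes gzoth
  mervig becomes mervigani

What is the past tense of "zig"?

giz and zegaz both end in -z yet inflect differently (gzoth, zegazani), so the final letter is not what conditions the rule; the number of vowels is.
"zig" has 1 vowel. The stems with 1 vowel (giz → gzoth, nuz → nzoth) delete the last vowel and add -oth.
The other patterns: stems with 2 vowels add -ani; stems with 3 vowels add pi- … -ish around the stem.
So zig → zgoth.

zgoth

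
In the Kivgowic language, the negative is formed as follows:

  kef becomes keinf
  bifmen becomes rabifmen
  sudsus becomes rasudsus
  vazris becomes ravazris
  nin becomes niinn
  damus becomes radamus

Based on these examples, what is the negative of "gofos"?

bifmen and nin both end in -n yet inflect differently (rabifmen, niinn), so the final letter is not what conditions the rule; the number of vowels is.
"gofos" has 2 vowels. The stems with 2 vowels (damus → radamus, vazris → ravazris, bifmen → rabifmen) add the prefix ra-.
The other pattern: stems with 1 vowel insert -in- after the first vowel.
So gofos → ragofos.

ragofos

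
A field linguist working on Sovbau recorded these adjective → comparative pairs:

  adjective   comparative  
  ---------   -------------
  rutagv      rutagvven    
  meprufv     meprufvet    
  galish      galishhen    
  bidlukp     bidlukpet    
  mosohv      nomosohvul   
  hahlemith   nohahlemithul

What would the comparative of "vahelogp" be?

vahelogppen

mosohv and meprufv both end in -v yet inflect differently (nomosohvul, meprufvet), so the final letter is not what conditions the rule; the second-to-last letter is.
"vahelogp" has second-to-last letter 'g'. The one such stem in the data (rutagv → rutagvven) doubles the final consonant and adds -en (as does galish), so the same rule applies.
So vahelogp → vahelogppen.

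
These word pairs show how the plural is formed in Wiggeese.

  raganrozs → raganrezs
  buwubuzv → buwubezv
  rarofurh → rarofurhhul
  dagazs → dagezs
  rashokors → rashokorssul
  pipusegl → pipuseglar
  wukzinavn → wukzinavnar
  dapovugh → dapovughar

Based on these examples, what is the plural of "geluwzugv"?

geluwzugvar

rashokors and raganrozs both end in -s yet inflect differently (rashokorssul, raganrezs), so the final letter is not what conditions the rule; the second-to-last letter is.
"geluwzugv" has second-to-last letter 'g'. The stems whose second-to-last letter is 'g' (pipusegl → pipuseglar, dapovugh → dapovughar) add -ar.
So geluwzugv → geluwzugvar.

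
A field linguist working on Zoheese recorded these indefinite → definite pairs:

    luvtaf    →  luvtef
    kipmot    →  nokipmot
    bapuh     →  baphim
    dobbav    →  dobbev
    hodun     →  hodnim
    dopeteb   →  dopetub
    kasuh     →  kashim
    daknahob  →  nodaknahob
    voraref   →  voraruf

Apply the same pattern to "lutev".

"lutev" has last vowel 'e'. The stems whose last vowel is 'e' (dopeteb → dopetub, voraref → voraruf) change the last vowel to 'u'.
So lutev → lutuv.

lutuv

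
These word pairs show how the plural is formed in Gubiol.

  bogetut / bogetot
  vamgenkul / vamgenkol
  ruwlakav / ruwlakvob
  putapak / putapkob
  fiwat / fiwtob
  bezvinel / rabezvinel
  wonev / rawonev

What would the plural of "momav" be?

momvob

"momav" has last vowel 'a'. The stems whose last vowel is 'a' (ruwlakav → ruwlakvob, putapak → putapkob, fiwat → fiwtob) delete the last vowel and add -ob.
The other patterns: stems whose last vowel is 'u' change the last vowel to 'o'; stems whose last vowel is 'e' add the prefix ra-.
So momav → momvob.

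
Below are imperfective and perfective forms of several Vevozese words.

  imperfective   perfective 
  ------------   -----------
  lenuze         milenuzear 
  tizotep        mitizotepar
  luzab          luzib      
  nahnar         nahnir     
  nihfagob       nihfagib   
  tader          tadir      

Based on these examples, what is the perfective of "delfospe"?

lenuze and tader both have last vowel 'e' yet inflect differently (milenuzear, tadir), so the last vowel is not what conditions the rule; the final letter is.
"delfospe" ends in -e. The one such stem in the data (lenuze → milenuzear) adds mi- … -ar around the stem, so the same rule applies.
The other pattern: stems ending in -b or -r change the last vowel to 'i'.
So delfospe → midelfospear.

midelfospear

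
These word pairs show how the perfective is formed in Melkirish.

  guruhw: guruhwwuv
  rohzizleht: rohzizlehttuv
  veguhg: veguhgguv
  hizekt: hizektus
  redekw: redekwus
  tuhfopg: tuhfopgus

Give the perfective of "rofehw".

rofehwwuv

"rofehw" has second-to-last letter 'h'. The stems whose second-to-last letter is 'h' (guruhw → guruhwwuv, rohzizleht → rohzizlehttuv, veguhg → veguhgguv) double the final consonant and add -uv.
So rofehw → rofehwwuv.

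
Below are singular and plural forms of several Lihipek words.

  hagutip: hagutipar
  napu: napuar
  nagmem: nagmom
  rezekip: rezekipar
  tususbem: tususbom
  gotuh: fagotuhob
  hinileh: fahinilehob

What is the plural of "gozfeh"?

"gozfeh" ends in -h. The stems ending in -h (gotuh → fagotuhob, hinileh → fahinilehob) add fa- … -ob around the stem.
The other patterns: stems ending in -m change the last vowel to 'o'; stems ending in -p or -u add -ar.
So gozfeh → fagozfehob.

fagozfehob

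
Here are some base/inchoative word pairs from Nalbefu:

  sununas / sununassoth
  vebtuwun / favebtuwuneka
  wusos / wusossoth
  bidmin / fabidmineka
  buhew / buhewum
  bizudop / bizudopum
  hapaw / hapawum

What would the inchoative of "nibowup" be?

nibowupum

wusos and bizudop both have last vowel 'o' yet inflect differently (wusossoth, bizudopum), so the last vowel is not what conditions the rule; the final letter is.
"nibowup" ends in -p. The one such stem in the data (bizudop → bizudopum) adds -um, so the same rule applies.
So nibowup → nibowupum.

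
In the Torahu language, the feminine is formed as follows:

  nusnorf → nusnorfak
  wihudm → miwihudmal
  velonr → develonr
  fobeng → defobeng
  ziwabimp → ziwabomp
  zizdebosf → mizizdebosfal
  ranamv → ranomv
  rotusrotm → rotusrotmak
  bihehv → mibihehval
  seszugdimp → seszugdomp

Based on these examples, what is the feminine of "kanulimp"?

"kanulimp" has second-to-last letter 'm'. The stems whose second-to-last letter is 'm' (ziwabimp → ziwabomp, seszugdimp → seszugdomp, ranamv → ranomv) change the last vowel to 'o'.
The other patterns: stems whose second-to-last letter is 'n' add the prefix de-; stems whose second-to-last letter is 'r' or 't' add -ak; stems whose second-to-last letter is 'd', 'h' or 's' add mi- … -al around the stem.
So kanulimp → kanulomp.

kanulomp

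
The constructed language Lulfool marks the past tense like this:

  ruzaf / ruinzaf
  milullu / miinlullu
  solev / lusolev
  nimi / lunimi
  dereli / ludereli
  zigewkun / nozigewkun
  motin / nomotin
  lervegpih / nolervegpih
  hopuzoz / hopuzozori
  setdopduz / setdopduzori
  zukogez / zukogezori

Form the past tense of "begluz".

milullu and zigewkun both have last vowel 'u' yet inflect differently (miinlullu, nozigewkun), so the last vowel is not what conditions the rule; the final letter is.
"begluz" ends in -z. The stems ending in -z (hopuzoz → hopuzozori, setdopduz → setdopduzori, zukogez → zukogezori) add -ori.
The other patterns: stems ending in -f or -u insert -in- after the first vowel; stems ending in -i or -v add the prefix lu-; stems ending in -h or -n add the prefix no-.
So begluz → begluzori.

begluzori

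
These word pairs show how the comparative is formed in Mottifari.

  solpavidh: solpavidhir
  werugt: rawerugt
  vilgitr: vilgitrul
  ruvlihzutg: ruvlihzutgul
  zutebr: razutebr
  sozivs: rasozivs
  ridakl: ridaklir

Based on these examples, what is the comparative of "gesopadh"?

vilgitr and zutebr both end in -r yet inflect differently (vilgitrul, razutebr), so the final letter is not what conditions the rule; the second-to-last letter is.
"gesopadh" has second-to-last letter 'd'. The one such stem in the data (solpavidh → solpavidhir) adds -ir, so the same rule applies.
So gesopadh → gesopadhir.

gesopadhir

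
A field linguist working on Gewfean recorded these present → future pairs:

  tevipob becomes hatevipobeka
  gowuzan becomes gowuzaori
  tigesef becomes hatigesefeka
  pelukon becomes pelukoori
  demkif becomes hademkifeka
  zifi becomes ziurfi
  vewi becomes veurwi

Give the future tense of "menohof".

vewi and demkif both have last vowel 'i' yet inflect differently (veurwi, hademkifeka), so the last vowel is not what conditions the rule; the final letter is.
"menohof" ends in -f. The stems ending in -f (demkif → hademkifeka, tigesef → hatigesefeka) add ha- … -eka around the stem.
The other patterns: stems ending in -n drop the final letter and add -ori; stems ending in -i insert -ur- after the first vowel.
So menohof → hamenohofeka.

hamenohofeka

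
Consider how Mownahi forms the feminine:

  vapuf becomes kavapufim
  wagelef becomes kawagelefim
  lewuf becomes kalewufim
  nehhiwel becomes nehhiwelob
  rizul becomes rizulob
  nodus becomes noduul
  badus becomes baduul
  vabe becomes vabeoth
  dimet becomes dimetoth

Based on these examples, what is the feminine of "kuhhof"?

kakuhhofim

wagelef and nehhiwel both have last vowel 'e' yet inflect differently (kawagelefim, nehhiwelob), so the last vowel is not what conditions the rule; the final letter is.
"kuhhof" ends in -f. The stems ending in -f (vapuf → kavapufim, wagelef → kawagelefim, lewuf → kalewufim) add ka- … -im around the stem.
So kuhhof → kakuhhofim.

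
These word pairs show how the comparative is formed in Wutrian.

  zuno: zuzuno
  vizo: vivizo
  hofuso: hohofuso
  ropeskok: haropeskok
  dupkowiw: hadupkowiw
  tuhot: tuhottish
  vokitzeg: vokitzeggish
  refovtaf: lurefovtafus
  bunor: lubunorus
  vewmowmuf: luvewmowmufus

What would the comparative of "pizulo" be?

zuno and ropeskok both have last vowel 'o' yet inflect differently (zuzuno, haropeskok), so the last vowel is not what conditions the rule; the final letter is.
"pizulo" ends in -o. The stems ending in -o (zuno → zuzuno, vizo → vivizo, hofuso → hohofuso) repeat the first consonant+vowel as a prefix.
So pizulo → pipizulo.

pipizulo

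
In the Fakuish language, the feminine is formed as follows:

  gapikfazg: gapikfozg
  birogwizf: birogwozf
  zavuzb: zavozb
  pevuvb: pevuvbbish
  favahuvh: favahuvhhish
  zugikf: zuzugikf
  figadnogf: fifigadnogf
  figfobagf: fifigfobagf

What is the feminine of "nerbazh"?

"nerbazh" has second-to-last letter 'z'. The stems whose second-to-last letter is 'z' (gapikfazg → gapikfozg, birogwizf → birogwozf, zavuzb → zavozb) change the last vowel to 'o'.
So nerbazh → nerbozh.

nerbozh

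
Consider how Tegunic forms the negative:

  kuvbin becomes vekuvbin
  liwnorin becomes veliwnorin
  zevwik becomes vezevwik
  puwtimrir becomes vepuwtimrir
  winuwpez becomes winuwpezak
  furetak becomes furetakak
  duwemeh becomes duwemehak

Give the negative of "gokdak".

"gokdak" has last vowel 'a'. The one such stem in the data (furetak → furetakak) adds -ak, so the same rule applies.
The other pattern: stems whose last vowel is 'i' add the prefix ve-.
So gokdak → gokdakak.

gokdakak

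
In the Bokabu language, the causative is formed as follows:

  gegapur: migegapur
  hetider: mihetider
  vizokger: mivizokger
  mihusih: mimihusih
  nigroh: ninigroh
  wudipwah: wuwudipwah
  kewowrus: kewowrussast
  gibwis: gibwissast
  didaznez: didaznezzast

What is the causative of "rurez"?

gegapur and kewowrus both have last vowel 'u' yet inflect differently (migegapur, kewowrussast), so the last vowel is not what conditions the rule; the final letter is.
"rurez" ends in -z. The one such stem in the data (didaznez → didaznezzast) doubles the final consonant and adds -ast (as do kewowrus, gibwis), so the same rule applies.
So rurez → rurezzast.

rurezzast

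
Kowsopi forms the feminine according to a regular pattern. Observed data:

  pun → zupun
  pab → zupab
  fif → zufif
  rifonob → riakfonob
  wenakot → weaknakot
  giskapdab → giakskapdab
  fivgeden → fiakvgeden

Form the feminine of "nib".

zunib

pab and rifonob both end in -b yet inflect differently (zupab, riakfonob), so the final letter is not what conditions the rule; the number of vowels is.
"nib" has 1 vowel. The stems with 1 vowel (pun → zupun, pab → zupab, fif → zufif) add the prefix zu-.
So nib → zunib.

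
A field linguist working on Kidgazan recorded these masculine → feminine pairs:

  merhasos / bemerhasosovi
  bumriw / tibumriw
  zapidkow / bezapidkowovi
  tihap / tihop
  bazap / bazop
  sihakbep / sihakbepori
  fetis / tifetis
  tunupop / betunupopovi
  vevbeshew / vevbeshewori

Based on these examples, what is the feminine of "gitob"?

"gitob" has last vowel 'o'. The stems whose last vowel is 'o' (merhasos → bemerhasosovi, tunupop → betunupopovi, zapidkow → bezapidkowovi) add be- … -ovi around the stem.
So gitob → begitobovi.

begitobovi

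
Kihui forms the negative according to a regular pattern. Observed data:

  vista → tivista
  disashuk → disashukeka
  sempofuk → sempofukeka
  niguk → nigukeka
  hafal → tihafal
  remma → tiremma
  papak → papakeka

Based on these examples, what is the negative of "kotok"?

"kotok" ends in -k. The stems ending in -k (papak → papakeka, sempofuk → sempofukeka, disashuk → disashukeka) add -eka.
The other pattern: stems ending in -a or -l add the prefix ti-.
So kotok → kotokeka.

kotokeka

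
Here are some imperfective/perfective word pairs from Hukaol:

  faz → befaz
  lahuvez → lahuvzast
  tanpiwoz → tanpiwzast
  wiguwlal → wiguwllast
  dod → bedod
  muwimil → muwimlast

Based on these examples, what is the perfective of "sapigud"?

sapigdast

tanpiwoz and faz both end in -z yet inflect differently (tanpiwzast, befaz), so the final letter is not what conditions the rule; the number of vowels is.
"sapigud" has 3 vowels. The stems with 3 vowels (wiguwlal → wiguwllast, muwimil → muwimlast, tanpiwoz → tanpiwzast) delete the last vowel and add -ast.
The other pattern: stems with 1 vowel add the prefix be-.
So sapigud → sapigdast.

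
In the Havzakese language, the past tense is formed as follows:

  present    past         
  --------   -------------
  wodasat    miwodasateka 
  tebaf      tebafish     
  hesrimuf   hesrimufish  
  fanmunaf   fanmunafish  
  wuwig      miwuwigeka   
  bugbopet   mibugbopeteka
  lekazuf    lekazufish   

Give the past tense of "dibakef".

tebaf and wodasat both have last vowel 'a' yet inflect differently (tebafish, miwodasateka), so the last vowel is not what conditions the rule; the final letter is.
"dibakef" ends in -f. The stems ending in -f (lekazuf → lekazufish, tebaf → tebafish, fanmunaf → fanmunafish) add -ish.
The other pattern: stems ending in -g or -t add mi- … -eka around the stem.
So dibakef → dibakefish.

dibakefish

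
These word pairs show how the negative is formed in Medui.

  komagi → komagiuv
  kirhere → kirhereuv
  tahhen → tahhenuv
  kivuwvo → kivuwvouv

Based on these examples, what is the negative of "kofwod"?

Every pair shown (komagi → komagiuv, kirhere → kirhereuv, tahhen → tahhenuv, …) follows the same rule: add -uv.
So kofwod → kofwoduv.

kofwoduv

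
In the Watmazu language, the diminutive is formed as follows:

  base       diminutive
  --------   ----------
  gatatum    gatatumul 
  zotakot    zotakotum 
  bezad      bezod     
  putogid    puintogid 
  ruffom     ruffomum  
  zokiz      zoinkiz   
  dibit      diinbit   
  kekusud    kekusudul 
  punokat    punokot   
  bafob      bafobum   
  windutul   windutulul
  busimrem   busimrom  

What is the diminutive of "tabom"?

ruffom and busimrem both end in -m yet inflect differently (ruffomum, busimrom), so the final letter is not what conditions the rule; the last vowel is.
"tabom" has last vowel 'o'. The stems whose last vowel is 'o' (bafob → bafobum, ruffom → ruffomum, zotakot → zotakotum) add -um.
So tabom → tabomum.

tabomum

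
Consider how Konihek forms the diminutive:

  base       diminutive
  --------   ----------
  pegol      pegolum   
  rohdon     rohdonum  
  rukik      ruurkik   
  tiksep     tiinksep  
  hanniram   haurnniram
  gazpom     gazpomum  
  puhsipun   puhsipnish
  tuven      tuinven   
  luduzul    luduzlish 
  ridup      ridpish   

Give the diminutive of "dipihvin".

luduzul and pegol both end in -l yet inflect differently (luduzlish, pegolum), so the final letter is not what conditions the rule; the last vowel is.
"dipihvin" has last vowel 'i'. The one such stem in the data (rukik → ruurkik) inserts -ur- after the first vowel (as does hanniram), so the same rule applies.
The other patterns: stems whose last vowel is 'u' delete the last vowel and add -ish; stems whose last vowel is 'o' add -um; stems whose last vowel is 'e' insert -in- after the first vowel.
So dipihvin → diurpihvin.

diurpihvin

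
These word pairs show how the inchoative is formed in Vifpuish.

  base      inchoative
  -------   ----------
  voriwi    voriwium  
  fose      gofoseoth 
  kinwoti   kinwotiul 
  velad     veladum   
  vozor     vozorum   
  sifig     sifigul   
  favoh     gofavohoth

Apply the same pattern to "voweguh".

voweguhum

voriwi and kinwoti both end in -i yet inflect differently (voriwium, kinwotiul), so the final letter is not what conditions the rule; the first letter is.
"voweguh" begins with v-. The stems beginning with v- (velad → veladum, voriwi → voriwium, vozor → vozorum) add -um.
The other patterns: stems beginning with f- add go- … -oth around the stem; stems beginning with k- or s- add -ul.
So voweguh → voweguhum.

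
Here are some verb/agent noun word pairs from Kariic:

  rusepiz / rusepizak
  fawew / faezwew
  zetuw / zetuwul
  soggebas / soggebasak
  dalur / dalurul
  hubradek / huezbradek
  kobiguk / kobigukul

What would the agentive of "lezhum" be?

"lezhum" has last vowel 'u'. The stems whose last vowel is 'u' (kobiguk → kobigukul, dalur → dalurul, zetuw → zetuwul) add -ul.
So lezhum → lezhumul.

lezhumul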